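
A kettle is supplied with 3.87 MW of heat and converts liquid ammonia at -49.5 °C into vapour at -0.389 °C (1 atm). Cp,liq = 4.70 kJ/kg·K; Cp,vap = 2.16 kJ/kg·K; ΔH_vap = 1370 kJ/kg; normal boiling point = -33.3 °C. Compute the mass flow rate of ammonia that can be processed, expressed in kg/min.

Δh = 4.70×(-33.3−-49.5) + 1370 + 2.16×(-0.389−-33.3) = 1517.2 kJ/kg
Q = 3.87 MW = 3870 kJ/s = 232200 kJ/min
ṁ = Q/Δh = 232200 / 1517.2 = 153.04 kg/min

ṁ = 153 kg/min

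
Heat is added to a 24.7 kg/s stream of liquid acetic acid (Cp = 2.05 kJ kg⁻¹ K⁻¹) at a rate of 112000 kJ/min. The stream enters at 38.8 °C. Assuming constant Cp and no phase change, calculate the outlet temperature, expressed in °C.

T_out = 75.7 °C

Q = 112000 kJ/min = 1866.7 kJ/s
ΔT = Q/(ṁ·Cp) = 1866.7/(24.7×2.05) = 36.865 K
T_out = 38.8 + 36.865 = 75.665 °C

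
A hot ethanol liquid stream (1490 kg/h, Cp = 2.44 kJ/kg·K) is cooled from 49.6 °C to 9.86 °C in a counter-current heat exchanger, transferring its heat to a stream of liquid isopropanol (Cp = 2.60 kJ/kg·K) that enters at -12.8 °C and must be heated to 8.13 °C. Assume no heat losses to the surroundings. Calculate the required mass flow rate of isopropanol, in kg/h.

Heat released by hot stream: Q = 1490 × 2.44 × (49.6 − 9.86) = 144480 kJ/h
Energy balance on cold side (adiabatic exchanger): Q = ṁ_c·Cp_c·(T_c,out − T_c,in)
ṁ_c = 144480 / [2.60 × (8.13 − -12.8)] = 2655 kg/h

ṁ_c = 2650 kg/h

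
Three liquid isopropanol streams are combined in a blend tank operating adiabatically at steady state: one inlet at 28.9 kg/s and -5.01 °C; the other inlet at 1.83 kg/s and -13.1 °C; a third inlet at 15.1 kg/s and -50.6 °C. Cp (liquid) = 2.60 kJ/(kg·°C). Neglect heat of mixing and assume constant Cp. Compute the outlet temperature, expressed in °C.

No heat crosses the boundary, so H_out = H_in.
Σ ṁᵢCp,ᵢTᵢ = 28.9×2.60×-5.01 + 1.83×2.60×-13.1 + 15.1×2.60×-50.6 = -2425.3
Σ ṁᵢCp,ᵢ = 28.9×2.60 + 1.83×2.60 + 15.1×2.60 = 119.16
T_out = -2425.3 / 119.16 = -20.354 °C

T_out = -20.4 °C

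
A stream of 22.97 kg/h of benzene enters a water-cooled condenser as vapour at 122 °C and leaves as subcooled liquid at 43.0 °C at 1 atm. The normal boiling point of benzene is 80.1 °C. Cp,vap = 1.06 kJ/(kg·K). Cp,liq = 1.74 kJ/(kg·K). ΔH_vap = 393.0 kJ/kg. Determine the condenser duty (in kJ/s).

Q_c = 3.20 kJ/s

vapour 122→80.1 °C: -44.414 kJ/kg
condensation at 80.1 °C: -393 kJ/kg
liquid 80.1→43.0 °C: -64.554 kJ/kg
Δh = -44.414 + -393 + -64.554 = -501.97 kJ/kg
Q = ṁ·Δh = 22.97 kg/h × -501.97 kJ/kg = -11530 kJ/h
|Q| = 3.2028 kW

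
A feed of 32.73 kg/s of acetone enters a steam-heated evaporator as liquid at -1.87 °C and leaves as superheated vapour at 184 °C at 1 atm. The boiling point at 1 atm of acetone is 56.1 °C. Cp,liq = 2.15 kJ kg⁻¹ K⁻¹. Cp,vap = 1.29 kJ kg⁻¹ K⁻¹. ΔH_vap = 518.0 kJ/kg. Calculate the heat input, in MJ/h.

liquid -1.87→56.1 °C: 124.64 kJ/kg
vaporisation at 56.1 °C: 518 kJ/kg
vapour 56.1→184 °C: 164.99 kJ/kg
Δh = 124.64 + 518 + 164.99 = 807.63 kJ/kg
Q = ṁ·Δh = 32.73 kg/s × 807.63 kJ/kg = 26434 kJ/s
|Q| = 26434 kW = 95161 MJ/h

Q = 95200 MJ/h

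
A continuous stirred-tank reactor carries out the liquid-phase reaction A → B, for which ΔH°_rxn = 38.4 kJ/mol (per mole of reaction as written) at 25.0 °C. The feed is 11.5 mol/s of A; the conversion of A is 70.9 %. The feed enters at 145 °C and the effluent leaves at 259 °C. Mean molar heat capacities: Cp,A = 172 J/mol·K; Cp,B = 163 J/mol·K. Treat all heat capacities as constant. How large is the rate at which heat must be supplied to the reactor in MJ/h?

Q_in = 1880 MJ/h

Extent of reaction ξ = 0.709 × 11.5 = 8.1535 mol/s
Reaction term: ξ·ΔH°_rxn = 8.1535 × 38.4 = 313.09 kJ/s
Sensible, feed 145→25 °C: -237.36 kJ/s
Outlet flows (mol/s): A 3.3465, B 8.1535
Sensible, products 25→259 °C: 445.68 kJ/s
Q = ΔH = 521.42 kJ/s = 521.42 kW
Heat supplied = 1877.1 MJ/h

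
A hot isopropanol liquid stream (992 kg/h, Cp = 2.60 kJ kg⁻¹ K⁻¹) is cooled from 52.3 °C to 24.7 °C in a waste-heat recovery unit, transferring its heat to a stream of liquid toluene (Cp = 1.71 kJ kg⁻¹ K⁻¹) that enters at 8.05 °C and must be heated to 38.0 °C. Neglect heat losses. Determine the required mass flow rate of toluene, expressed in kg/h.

Heat released by hot stream: Q = 992 × 2.60 × (52.3 − 24.7) = 71186 kJ/h
Energy balance on cold side (adiabatic exchanger): Q = ṁ_c·Cp_c·(T_c,out − T_c,in)
ṁ_c = 71186 / [1.71 × (38.0 − 8.05)] = 1390 kg/h

ṁ_c = 1390 kg/h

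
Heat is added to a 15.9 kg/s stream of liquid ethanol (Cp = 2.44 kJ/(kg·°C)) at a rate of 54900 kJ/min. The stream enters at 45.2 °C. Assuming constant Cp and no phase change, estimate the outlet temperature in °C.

T_out = 68.8 °C

Q = 54900 kJ/min = 915 kJ/s
ΔT = Q/(ṁ·Cp) = 915/(15.9×2.44) = 23.585 K
T_out = 45.2 + 23.585 = 68.785 °C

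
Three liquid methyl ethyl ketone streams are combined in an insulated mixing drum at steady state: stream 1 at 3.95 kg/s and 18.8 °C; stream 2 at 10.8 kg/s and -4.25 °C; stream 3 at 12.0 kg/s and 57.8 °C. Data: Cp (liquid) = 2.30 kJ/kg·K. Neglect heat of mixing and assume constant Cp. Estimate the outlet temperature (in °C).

T_out = 27.0 °C

Adiabatic, steady state ⇒ Σ ṁᵢCp,ᵢ(T_out − Tᵢ) = 0
Σ ṁᵢCp,ᵢTᵢ = 3.95×2.30×18.8 + 10.8×2.30×-4.25 + 12.0×2.30×57.8 = 1660.5
Σ ṁᵢCp,ᵢ = 3.95×2.30 + 10.8×2.30 + 12.0×2.30 = 61.525
T_out = 1660.5 / 61.525 = 26.989 °C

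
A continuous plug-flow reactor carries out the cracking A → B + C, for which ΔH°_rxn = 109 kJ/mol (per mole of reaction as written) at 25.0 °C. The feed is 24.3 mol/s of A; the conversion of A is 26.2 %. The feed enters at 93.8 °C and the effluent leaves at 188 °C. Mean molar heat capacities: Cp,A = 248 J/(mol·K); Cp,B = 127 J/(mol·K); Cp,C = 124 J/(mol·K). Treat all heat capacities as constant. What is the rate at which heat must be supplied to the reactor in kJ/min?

Extent of reaction ξ = 0.262 × 24.3 = 6.3666 mol/s
Reaction term: ξ·ΔH°_rxn = 6.3666 × 109 = 693.96 kJ/s
Sensible, feed 93.8→25 °C: -414.62 kJ/s
Outlet flows (mol/s): A 17.933, B 6.3666, C 6.3666
Sensible, products 25→188 °C: 985.42 kJ/s
Q = ΔH = 1264.8 kJ/s = 1264.8 kW
Heat supplied = 75886 kJ/min

Q_in = 75900 kJ/min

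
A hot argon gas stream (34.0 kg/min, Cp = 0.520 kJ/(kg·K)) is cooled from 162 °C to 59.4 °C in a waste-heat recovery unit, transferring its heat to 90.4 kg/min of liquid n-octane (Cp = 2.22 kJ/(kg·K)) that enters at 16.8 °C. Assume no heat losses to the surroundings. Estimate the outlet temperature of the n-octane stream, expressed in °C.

Heat released by hot stream: Q = 34.0 × 0.520 × (162 − 59.4) = 1814 kJ/min
Energy balance on cold side (adiabatic exchanger): Q = ṁ_c·Cp_c·(T_c,out − T_c,in)
T_c,out = 16.8 + 1814/(90.4 × 2.22) = 25.839 °C

T_c,out = 25.8 °C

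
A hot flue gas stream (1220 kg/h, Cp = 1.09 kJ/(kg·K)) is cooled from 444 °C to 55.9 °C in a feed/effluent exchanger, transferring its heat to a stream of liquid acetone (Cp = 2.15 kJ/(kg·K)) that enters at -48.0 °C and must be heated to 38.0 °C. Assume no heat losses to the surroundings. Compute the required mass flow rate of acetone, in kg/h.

Heat released by hot stream: Q = 1220 × 1.09 × (444 − 55.9) = 516100 kJ/h
Energy balance on cold side (adiabatic exchanger): Q = ṁ_c·Cp_c·(T_c,out − T_c,in)
ṁ_c = 516100 / [2.15 × (38.0 − -48.0)] = 2791.2 kg/h

ṁ_c = 2790 kg/h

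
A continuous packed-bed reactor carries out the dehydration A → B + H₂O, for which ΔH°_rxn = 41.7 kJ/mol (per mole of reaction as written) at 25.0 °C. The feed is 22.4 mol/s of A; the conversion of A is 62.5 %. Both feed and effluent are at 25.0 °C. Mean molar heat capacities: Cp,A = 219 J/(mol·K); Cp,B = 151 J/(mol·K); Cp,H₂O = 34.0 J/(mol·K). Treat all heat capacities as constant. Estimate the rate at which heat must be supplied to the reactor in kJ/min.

Extent of reaction ξ = 0.625 × 22.4 = 14 mol/s
Reaction term: ξ·ΔH°_rxn = 14 × 41.7 = 583.8 kJ/s
Q = ΔH = 583.8 kJ/s = 583.8 kW
Heat supplied = 35028 kJ/min

Q_in = 35000 kJ/min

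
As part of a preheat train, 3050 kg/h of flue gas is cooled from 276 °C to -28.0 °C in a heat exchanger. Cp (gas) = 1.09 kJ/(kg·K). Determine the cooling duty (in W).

Q = ṁ·Cp·ΔT = 3050 × 1.09 × (-28.0 − 276) = -1.0106e+06 kJ/h
Converting: 1.0106e+06 / 3600 s = 280.74 kW
Cooling duty = 280740 W

Q_c = 281000 W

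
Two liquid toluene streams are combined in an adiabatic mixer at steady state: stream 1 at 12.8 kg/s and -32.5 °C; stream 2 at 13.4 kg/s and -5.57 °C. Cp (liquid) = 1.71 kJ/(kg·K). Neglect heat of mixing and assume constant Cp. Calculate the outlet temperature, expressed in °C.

T_out = -18.7 °C

No heat crosses the boundary, so H_out = H_in.
T_out = Σ ṁᵢCp,ᵢTᵢ / Σ ṁᵢCp,ᵢ
      = -838.99 / 44.802 = -18.727 °C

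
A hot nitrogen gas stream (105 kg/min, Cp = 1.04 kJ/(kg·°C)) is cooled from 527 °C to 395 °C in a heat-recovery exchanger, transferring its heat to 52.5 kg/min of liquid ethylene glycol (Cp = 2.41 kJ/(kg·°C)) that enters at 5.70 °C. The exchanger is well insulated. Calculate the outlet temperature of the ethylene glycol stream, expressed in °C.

T_c,out = 120 °C

Heat released by hot stream: Q = 105 × 1.04 × (527 − 395) = 14414 kJ/min
Energy balance on cold side (adiabatic exchanger): Q = ṁ_c·Cp_c·(T_c,out − T_c,in)
T_c,out = 5.70 + 14414/(52.5 × 2.41) = 119.63 °C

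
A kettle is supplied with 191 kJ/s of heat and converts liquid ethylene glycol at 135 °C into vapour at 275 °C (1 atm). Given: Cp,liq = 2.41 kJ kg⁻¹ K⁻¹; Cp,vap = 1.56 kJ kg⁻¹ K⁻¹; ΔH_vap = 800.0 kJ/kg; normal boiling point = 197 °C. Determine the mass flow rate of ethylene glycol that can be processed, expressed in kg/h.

Δh = 2.41×(197−135) + 800.0 + 1.56×(275−197) = 1071.1 kJ/kg
Q = 191 kJ/s = 191 kJ/s = 687600 kJ/h
ṁ = Q/Δh = 687600 / 1071.1 = 641.96 kg/h

ṁ = 642 kg/h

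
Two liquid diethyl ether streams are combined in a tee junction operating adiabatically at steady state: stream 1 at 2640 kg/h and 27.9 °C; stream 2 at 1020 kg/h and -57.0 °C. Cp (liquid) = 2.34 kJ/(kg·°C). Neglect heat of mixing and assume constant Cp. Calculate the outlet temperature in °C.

Energy balance with Q = 0: Σ ṁᵢCp,ᵢ(T_out − Tᵢ) = 0
Σ ṁᵢCp,ᵢTᵢ = 2640×2.34×27.9 + 1020×2.34×-57.0 = 36307
Σ ṁᵢCp,ᵢ = 2640×2.34 + 1020×2.34 = 8564.4
T_out = 36307 / 8564.4 = 4.2393 °C

T_out = 4.24 °C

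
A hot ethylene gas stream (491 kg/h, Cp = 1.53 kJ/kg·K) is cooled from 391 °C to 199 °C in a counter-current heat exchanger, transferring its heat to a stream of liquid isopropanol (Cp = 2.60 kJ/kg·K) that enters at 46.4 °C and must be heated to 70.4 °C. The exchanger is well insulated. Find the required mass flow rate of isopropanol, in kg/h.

ṁ_c = 2310 kg/h

Heat released by hot stream: Q = 491 × 1.53 × (391 − 199) = 144240 kJ/h
Energy balance on cold side (adiabatic exchanger): Q = ṁ_c·Cp_c·(T_c,out − T_c,in)
ṁ_c = 144240 / [2.60 × (70.4 − 46.4)] = 2311.5 kg/h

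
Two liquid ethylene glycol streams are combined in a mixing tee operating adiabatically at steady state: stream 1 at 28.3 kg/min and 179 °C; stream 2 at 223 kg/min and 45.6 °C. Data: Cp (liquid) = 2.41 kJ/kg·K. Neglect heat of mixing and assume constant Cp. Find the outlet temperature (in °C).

T_out = 60.6 °C

Energy balance with Q = 0: Σ ṁᵢCp,ᵢ(T_out − Tᵢ) = 0
T_out = Σ ṁᵢCp,ᵢTᵢ / Σ ṁᵢCp,ᵢ
      = 36715 / 605.63 = 60.623 °C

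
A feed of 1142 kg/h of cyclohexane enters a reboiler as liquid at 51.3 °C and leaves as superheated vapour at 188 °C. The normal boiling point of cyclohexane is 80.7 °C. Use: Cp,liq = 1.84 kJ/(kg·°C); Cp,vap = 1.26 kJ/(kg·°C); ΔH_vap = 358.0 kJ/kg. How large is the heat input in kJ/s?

liquid 51.3→80.7 °C: 54.096 kJ/kg
vaporisation at 80.7 °C: 358 kJ/kg
vapour 80.7→188 °C: 135.2 kJ/kg
Δh = 54.096 + 358 + 135.2 = 547.29 kJ/kg
Q = ṁ·Δh = 1142 kg/h × 547.29 kJ/kg = 625010 kJ/h
|Q| = 173.61 kW

Q = 174 kJ/s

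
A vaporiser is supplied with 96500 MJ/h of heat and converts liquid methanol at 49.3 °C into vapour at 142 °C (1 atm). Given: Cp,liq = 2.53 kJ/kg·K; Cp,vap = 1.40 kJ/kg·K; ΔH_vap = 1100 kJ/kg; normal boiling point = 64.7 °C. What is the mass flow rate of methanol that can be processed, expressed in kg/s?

Δh = 2.53×(64.7−49.3) + 1100 + 1.40×(142−64.7) = 1247.2 kJ/kg
Q = 96500 MJ/h = 26806 kJ/s = 26806 kJ/s
ṁ = Q/Δh = 26806 / 1247.2 = 21.493 kg/s

ṁ = 21.5 kg/s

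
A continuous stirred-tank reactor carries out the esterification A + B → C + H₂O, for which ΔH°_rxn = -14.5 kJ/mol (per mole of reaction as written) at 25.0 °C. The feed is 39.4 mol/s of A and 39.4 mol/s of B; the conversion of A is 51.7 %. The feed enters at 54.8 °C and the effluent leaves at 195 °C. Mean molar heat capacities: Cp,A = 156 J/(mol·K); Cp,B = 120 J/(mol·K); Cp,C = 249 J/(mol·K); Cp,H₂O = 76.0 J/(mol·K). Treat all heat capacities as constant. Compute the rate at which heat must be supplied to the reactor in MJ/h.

Q_in = 5040 MJ/h

Extent of reaction ξ = 0.517 × 39.4 = 20.37 mol/s
Reaction term: ξ·ΔH°_rxn = 20.37 × -14.5 = -295.36 kJ/s
Sensible, feed 54.8→25 °C: -324.06 kJ/s
Outlet flows (mol/s): A 19.03, B 19.03, C 20.37, H₂O 20.37
Sensible, products 25→195 °C: 2018.3 kJ/s
Q = ΔH = 1398.9 kJ/s = 1398.9 kW
Heat supplied = 5036.1 MJ/h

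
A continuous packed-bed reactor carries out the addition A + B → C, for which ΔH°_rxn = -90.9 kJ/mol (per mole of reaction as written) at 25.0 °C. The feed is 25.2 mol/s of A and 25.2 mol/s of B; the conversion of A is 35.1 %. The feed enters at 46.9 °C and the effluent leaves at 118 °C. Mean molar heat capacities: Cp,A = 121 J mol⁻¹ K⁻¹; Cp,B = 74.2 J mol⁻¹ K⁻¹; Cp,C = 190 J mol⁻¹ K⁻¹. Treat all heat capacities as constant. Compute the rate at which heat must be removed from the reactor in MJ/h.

Extent of reaction ξ = 0.351 × 25.2 = 8.8452 mol/s
Reaction term: ξ·ΔH°_rxn = 8.8452 × -90.9 = -804.03 kJ/s
Sensible, feed 46.9→25 °C: -107.73 kJ/s
Outlet flows (mol/s): A 16.355, B 16.355, C 8.8452
Sensible, products 25→118 °C: 453.19 kJ/s
Q = ΔH = -458.56 kJ/s = -458.56 kW
Heat removed = 1650.8 MJ/h

Q_out = 1650 MJ/h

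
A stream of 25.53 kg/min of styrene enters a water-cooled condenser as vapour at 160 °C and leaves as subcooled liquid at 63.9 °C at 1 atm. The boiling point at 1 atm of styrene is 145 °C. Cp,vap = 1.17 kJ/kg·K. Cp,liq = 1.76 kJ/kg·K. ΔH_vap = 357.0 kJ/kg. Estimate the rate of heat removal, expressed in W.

vapour 160→145 °C: -17.55 kJ/kg
condensation at 145 °C: -357 kJ/kg
liquid 145→63.9 °C: -142.74 kJ/kg
Δh = -17.55 + -357 + -142.74 = -517.29 kJ/kg
Q = ṁ·Δh = 25.53 kg/min × -517.29 kJ/kg = -13206 kJ/min
|Q| = 220.11 kW = 220110 W

Q_c = 220000 W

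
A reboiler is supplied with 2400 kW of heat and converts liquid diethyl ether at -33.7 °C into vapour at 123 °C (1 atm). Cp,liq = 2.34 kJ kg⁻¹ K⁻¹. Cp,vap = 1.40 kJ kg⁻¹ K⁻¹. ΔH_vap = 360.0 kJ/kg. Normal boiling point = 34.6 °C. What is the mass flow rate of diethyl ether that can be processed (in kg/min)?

ṁ = 224 kg/min

Δh = 2.34×(34.6−-33.7) + 360.0 + 1.40×(123−34.6) = 643.58 kJ/kg
Q = 2400 kW = 2400 kJ/s = 144000 kJ/min
ṁ = Q/Δh = 144000 / 643.58 = 223.75 kg/min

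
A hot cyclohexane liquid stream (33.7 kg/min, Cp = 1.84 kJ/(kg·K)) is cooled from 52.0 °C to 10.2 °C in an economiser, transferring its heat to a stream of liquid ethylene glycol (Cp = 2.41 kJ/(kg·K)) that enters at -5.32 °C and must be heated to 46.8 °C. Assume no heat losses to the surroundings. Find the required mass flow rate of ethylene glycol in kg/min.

Heat released by hot stream: Q = 33.7 × 1.84 × (52.0 − 10.2) = 2591.9 kJ/min
Energy balance on cold side (adiabatic exchanger): Q = ṁ_c·Cp_c·(T_c,out − T_c,in)
ṁ_c = 2591.9 / [2.41 × (46.8 − -5.32)] = 20.635 kg/min

ṁ_c = 20.6 kg/min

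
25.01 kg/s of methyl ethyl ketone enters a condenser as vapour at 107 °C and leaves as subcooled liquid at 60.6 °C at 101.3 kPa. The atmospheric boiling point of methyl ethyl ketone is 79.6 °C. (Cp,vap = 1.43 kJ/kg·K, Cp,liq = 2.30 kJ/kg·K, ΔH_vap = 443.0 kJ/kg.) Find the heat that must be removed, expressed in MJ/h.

Q_c = 47300 MJ/h

vapour 107→79.6 °C: -39.182 kJ/kg
condensation at 79.6 °C: -443 kJ/kg
liquid 79.6→60.6 °C: -43.7 kJ/kg
Δh = -39.182 + -443 + -43.7 = -525.88 kJ/kg
Q = ṁ·Δh = 25.01 kg/s × -525.88 kJ/kg = -13152 kJ/s
|Q| = 13152 kW = 47348 MJ/h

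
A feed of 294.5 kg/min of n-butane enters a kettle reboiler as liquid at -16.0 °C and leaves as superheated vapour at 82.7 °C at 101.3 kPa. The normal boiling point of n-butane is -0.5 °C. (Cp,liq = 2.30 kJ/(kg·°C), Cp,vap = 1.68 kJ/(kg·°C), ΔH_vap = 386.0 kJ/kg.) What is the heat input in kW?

Q = 2760 kW

liquid -16.0→-0.5 °C: 35.65 kJ/kg
vaporisation at -0.5 °C: 386 kJ/kg
vapour -0.5→82.7 °C: 139.78 kJ/kg
Δh = 35.65 + 386 + 139.78 = 561.43 kJ/kg
Q = ṁ·Δh = 294.5 kg/min × 561.43 kJ/kg = 165340 kJ/min
|Q| = 2755.7 kW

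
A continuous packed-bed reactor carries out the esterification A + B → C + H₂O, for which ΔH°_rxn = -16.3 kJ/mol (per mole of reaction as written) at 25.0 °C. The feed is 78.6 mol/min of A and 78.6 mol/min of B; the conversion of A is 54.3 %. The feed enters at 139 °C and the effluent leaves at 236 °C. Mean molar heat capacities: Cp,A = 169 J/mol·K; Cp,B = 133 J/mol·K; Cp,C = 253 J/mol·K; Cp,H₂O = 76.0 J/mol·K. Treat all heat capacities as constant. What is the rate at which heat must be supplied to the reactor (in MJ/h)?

Extent of reaction ξ = 0.543 × 78.6 = 42.68 mol/min
Reaction term: ξ·ΔH°_rxn = 42.68 × -16.3 = -695.68 kJ/min
Sensible, feed 139→25 °C: -2706 kJ/min
Outlet flows (mol/min): A 35.92, B 35.92, C 42.68, H₂O 42.68
Sensible, products 25→236 °C: 5251.7 kJ/min
Q = ΔH = 1850 kJ/min = 30.833 kW
Heat supplied = 111 MJ/h

Q_in = 111 MJ/h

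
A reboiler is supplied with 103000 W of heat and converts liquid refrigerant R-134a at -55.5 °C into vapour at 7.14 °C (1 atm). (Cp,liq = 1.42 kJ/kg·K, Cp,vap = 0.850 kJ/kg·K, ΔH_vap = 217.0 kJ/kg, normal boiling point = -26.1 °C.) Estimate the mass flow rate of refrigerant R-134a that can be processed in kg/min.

ṁ = 21.5 kg/min

Δh = 1.42×(-26.1−-55.5) + 217.0 + 0.850×(7.14−-26.1) = 287 kJ/kg
Q = 103000 W = 103 kJ/s = 6180 kJ/min
ṁ = Q/Δh = 6180 / 287 = 21.533 kg/min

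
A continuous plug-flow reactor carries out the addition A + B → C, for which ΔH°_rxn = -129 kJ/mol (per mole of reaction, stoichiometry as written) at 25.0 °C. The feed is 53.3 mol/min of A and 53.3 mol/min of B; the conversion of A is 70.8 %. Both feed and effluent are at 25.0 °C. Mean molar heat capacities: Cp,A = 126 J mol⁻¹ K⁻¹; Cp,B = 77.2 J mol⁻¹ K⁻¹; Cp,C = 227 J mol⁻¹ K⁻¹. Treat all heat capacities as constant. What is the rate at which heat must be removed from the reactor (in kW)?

Extent of reaction ξ = 0.708 × 53.3 = 37.736 mol/min
Reaction term: ξ·ΔH°_rxn = 37.736 × -129 = -4868 kJ/min
Q = ΔH = -4868 kJ/min = -81.133 kW
Heat removed = 81.133 kW

Q_out = 81.1 kW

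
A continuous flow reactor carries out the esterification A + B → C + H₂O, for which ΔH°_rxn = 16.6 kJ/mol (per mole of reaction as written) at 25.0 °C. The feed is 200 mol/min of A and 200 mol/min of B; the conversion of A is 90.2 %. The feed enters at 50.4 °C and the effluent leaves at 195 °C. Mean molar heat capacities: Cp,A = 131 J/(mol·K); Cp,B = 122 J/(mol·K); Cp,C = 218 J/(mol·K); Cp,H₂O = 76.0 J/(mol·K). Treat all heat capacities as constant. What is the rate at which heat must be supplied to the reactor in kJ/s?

Extent of reaction ξ = 0.902 × 200 = 180.4 mol/min
Reaction term: ξ·ΔH°_rxn = 180.4 × 16.6 = 2994.6 kJ/min
Sensible, feed 50.4→25 °C: -1285.2 kJ/min
Outlet flows (mol/min): A 19.6, B 19.6, C 180.4, H₂O 180.4
Sensible, products 25→195 °C: 9859.4 kJ/min
Q = ΔH = 11569 kJ/min = 192.81 kW
Heat supplied = 192.81 kJ/s

Q_in = 193 kJ/s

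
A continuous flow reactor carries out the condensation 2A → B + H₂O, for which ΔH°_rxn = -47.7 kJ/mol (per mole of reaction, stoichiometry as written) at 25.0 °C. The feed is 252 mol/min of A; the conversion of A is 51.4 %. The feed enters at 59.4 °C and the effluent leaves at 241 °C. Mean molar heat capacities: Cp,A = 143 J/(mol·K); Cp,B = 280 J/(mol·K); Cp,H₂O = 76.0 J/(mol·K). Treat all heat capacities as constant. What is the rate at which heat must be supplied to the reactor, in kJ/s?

Q_in = 73.9 kJ/s

Extent of reaction ξ = 0.514 × 252 / 2 = 64.764 mol/min
Reaction term: ξ·ΔH°_rxn = 64.764 × -47.7 = -3089.2 kJ/min
Sensible, feed 59.4→25 °C: -1239.6 kJ/min
Outlet flows (mol/min): A 122.47, B 64.764, H₂O 64.764
Sensible, products 25→241 °C: 8763 kJ/min
Q = ΔH = 4434.1 kJ/min = 73.902 kW
Heat supplied = 73.902 kJ/s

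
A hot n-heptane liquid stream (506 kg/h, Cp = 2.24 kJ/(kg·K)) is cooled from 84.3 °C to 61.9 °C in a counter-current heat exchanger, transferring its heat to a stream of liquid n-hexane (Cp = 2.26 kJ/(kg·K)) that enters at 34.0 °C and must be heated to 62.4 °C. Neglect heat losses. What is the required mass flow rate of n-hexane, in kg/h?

Heat released by hot stream: Q = 506 × 2.24 × (84.3 − 61.9) = 25389 kJ/h
Energy balance on cold side (adiabatic exchanger): Q = ṁ_c·Cp_c·(T_c,out − T_c,in)
ṁ_c = 25389 / [2.26 × (62.4 − 34.0)] = 395.57 kg/h

ṁ_c = 396 kg/h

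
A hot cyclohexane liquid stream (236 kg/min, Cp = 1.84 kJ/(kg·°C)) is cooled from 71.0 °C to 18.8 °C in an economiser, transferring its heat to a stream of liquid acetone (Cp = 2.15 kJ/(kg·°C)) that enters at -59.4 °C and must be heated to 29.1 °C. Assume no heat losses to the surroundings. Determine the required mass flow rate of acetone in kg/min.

Heat released by hot stream: Q = 236 × 1.84 × (71.0 − 18.8) = 22667 kJ/min
Energy balance on cold side (adiabatic exchanger): Q = ṁ_c·Cp_c·(T_c,out − T_c,in)
ṁ_c = 22667 / [2.15 × (29.1 − -59.4)] = 119.13 kg/min

ṁ_c = 119 kg/min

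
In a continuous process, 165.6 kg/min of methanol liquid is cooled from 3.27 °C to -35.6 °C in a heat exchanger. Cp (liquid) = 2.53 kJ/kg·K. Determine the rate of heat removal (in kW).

Q_c = 271 kW

Q = ṁ·Cp·ΔT = 165.6 × 2.53 × (-35.6 − 3.27) = -16285 kJ/min
Converting: 16285 / 60 s = 271.42 kW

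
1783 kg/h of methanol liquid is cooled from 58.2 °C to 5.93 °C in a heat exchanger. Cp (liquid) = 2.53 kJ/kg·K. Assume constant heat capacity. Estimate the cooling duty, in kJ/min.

Q = ṁ·Cp·ΔT = 1783 × 2.53 × (5.93 − 58.2) = -235790 kJ/h
Converting: 235790 / 3600 s = 65.497 kW
Cooling duty = 3929.8 kJ/min

Q_c = 3930 kJ/min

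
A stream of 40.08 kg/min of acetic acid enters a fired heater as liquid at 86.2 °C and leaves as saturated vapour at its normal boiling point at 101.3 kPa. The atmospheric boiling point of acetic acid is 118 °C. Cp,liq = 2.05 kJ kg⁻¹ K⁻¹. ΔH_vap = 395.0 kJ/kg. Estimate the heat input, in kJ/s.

Q = 307 kJ/s

liquid 86.2→118 °C: 65.19 kJ/kg
vaporisation at 118 °C: 395 kJ/kg
Δh = 65.19 + 395 = 460.19 kJ/kg
Q = ṁ·Δh = 40.08 kg/min × 460.19 kJ/kg = 18444 kJ/min
|Q| = 307.41 kW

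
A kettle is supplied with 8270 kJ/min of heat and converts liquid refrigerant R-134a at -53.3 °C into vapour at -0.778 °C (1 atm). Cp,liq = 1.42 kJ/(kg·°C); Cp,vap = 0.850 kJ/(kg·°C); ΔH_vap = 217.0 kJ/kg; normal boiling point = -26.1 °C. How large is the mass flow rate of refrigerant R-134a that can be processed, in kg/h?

ṁ = 1790 kg/h

Δh = 1.42×(-26.1−-53.3) + 217.0 + 0.850×(-0.778−-26.1) = 277.15 kJ/kg
Q = 8270 kJ/min = 137.83 kJ/s = 496200 kJ/h
ṁ = Q/Δh = 496200 / 277.15 = 1790.4 kg/h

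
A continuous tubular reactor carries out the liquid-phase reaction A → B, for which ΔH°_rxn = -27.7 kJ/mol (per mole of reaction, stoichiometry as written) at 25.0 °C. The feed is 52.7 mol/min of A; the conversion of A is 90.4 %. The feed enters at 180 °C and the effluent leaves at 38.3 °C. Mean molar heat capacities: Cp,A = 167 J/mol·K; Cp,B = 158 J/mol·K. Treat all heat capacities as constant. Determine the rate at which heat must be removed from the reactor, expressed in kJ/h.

Q_out = 154000 kJ/h

Extent of reaction ξ = 0.904 × 52.7 = 47.641 mol/min
Reaction term: ξ·ΔH°_rxn = 47.641 × -27.7 = -1319.7 kJ/min
Sensible, feed 180→25 °C: -1364.1 kJ/min
Outlet flows (mol/min): A 5.0592, B 47.641
Sensible, products 25→38.3 °C: 111.35 kJ/min
Q = ΔH = -2572.4 kJ/min = -42.874 kW
Heat removed = 154350 kJ/h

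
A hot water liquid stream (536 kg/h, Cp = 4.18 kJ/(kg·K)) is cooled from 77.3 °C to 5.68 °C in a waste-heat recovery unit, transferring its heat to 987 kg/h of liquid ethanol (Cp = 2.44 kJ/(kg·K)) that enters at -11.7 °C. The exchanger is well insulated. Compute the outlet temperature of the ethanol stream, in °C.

T_c,out = 54.9 °C

Heat released by hot stream: Q = 536 × 4.18 × (77.3 − 5.68) = 160460 kJ/h
Energy balance on cold side (adiabatic exchanger): Q = ṁ_c·Cp_c·(T_c,out − T_c,in)
T_c,out = -11.7 + 160460/(987 × 2.44) = 54.93 °C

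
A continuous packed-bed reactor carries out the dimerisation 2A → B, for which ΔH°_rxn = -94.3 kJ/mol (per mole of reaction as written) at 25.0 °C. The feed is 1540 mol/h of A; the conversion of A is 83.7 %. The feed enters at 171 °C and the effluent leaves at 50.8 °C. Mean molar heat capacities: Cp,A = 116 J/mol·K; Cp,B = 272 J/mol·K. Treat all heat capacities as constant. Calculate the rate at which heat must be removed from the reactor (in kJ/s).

Extent of reaction ξ = 0.837 × 1540 / 2 = 644.49 mol/h
Reaction term: ξ·ΔH°_rxn = 644.49 × -94.3 = -60775 kJ/h
Sensible, feed 171→25 °C: -26081 kJ/h
Outlet flows (mol/h): A 251.02, B 644.49
Sensible, products 25→50.8 °C: 5274 kJ/h
Q = ΔH = -81583 kJ/h = -22.662 kW
Heat removed = 22.662 kJ/s

Q_out = 22.7 kJ/s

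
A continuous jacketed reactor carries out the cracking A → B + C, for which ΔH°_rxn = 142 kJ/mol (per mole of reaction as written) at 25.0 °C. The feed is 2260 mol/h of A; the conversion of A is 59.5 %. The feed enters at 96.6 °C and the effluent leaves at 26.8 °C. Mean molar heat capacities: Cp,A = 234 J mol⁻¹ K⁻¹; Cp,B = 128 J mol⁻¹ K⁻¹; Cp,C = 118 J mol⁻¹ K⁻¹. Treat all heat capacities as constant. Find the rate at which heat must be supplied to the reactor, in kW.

Extent of reaction ξ = 0.595 × 2260 = 1344.7 mol/h
Reaction term: ξ·ΔH°_rxn = 1344.7 × 142 = 190950 kJ/h
Sensible, feed 96.6→25 °C: -37865 kJ/h
Outlet flows (mol/h): A 915.3, B 1344.7, C 1344.7
Sensible, products 25→26.8 °C: 980.96 kJ/h
Q = ΔH = 154060 kJ/h = 42.795 kW
Heat supplied = 42.795 kW

Q_in = 42.8 kW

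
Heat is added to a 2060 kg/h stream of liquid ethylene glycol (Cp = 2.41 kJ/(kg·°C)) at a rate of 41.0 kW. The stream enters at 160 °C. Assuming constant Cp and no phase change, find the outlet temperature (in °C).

Q = 41.0 kW = 147600 kJ/h
ΔT = Q/(ṁ·Cp) = 147600/(2060×2.41) = 29.73 K
T_out = 160 + 29.73 = 189.73 °C

T_out = 190 °C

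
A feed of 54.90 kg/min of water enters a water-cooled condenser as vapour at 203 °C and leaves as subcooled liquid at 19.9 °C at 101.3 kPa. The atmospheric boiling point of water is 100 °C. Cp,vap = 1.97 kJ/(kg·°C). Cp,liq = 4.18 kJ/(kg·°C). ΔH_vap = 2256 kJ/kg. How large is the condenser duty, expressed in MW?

vapour 203→100 °C: -202.91 kJ/kg
condensation at 100 °C: -2256 kJ/kg
liquid 100→19.9 °C: -334.82 kJ/kg
Δh = -202.91 + -2256 + -334.82 = -2793.7 kJ/kg
Q = ṁ·Δh = 54.90 kg/min × -2793.7 kJ/kg = -153380 kJ/min
|Q| = 2556.3 kW = 2.5563 MW

Q_c = 2.56 MW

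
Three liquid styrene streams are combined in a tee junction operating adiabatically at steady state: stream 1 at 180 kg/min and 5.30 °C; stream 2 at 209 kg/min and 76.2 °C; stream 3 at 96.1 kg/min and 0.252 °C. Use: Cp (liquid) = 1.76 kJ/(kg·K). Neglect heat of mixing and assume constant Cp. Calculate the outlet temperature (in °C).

Adiabatic, steady state ⇒ Σ ṁᵢCp,ᵢ(T_out − Tᵢ) = 0
Σ ṁᵢCp,ᵢTᵢ = 180×1.76×5.30 + 209×1.76×76.2 + 96.1×1.76×0.252 = 29751
Σ ṁᵢCp,ᵢ = 180×1.76 + 209×1.76 + 96.1×1.76 = 853.78
T_out = 29751 / 853.78 = 34.846 °C

T_out = 34.8 °C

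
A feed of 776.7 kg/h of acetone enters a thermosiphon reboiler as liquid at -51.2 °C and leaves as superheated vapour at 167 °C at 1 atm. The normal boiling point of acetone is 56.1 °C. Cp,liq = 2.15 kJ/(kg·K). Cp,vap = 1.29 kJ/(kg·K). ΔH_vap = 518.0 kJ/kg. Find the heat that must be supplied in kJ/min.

Q = 11500 kJ/min

liquid -51.2→56.1 °C: 230.7 kJ/kg
vaporisation at 56.1 °C: 518 kJ/kg
vapour 56.1→167 °C: 143.06 kJ/kg
Δh = 230.7 + 518 + 143.06 = 891.76 kJ/kg
Q = ṁ·Δh = 776.7 kg/h × 891.76 kJ/kg = 692630 kJ/h
|Q| = 192.4 kW = 11544 kJ/min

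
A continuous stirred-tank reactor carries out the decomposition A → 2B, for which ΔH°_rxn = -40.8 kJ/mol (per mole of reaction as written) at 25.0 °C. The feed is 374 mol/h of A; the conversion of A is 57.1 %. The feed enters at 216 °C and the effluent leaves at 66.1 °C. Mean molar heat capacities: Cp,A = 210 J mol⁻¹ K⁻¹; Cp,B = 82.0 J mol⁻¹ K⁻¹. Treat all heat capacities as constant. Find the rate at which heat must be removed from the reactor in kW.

Extent of reaction ξ = 0.571 × 374 = 213.55 mol/h
Reaction term: ξ·ΔH°_rxn = 213.55 × -40.8 = -8713 kJ/h
Sensible, feed 216→25 °C: -15001 kJ/h
Outlet flows (mol/h): A 160.45, B 427.11
Sensible, products 25→66.1 °C: 2824.2 kJ/h
Q = ΔH = -20890 kJ/h = -5.8027 kW
Heat removed = 5.8027 kW

Q_out = 5.80 kW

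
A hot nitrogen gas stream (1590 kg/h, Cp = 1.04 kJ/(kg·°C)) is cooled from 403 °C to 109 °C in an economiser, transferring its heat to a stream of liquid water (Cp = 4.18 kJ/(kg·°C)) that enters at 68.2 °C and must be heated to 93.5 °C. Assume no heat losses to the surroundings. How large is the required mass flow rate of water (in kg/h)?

ṁ_c = 4600 kg/h

Heat released by hot stream: Q = 1590 × 1.04 × (403 − 109) = 486160 kJ/h
Energy balance on cold side (adiabatic exchanger): Q = ṁ_c·Cp_c·(T_c,out − T_c,in)
ṁ_c = 486160 / [4.18 × (93.5 − 68.2)] = 4597.1 kg/h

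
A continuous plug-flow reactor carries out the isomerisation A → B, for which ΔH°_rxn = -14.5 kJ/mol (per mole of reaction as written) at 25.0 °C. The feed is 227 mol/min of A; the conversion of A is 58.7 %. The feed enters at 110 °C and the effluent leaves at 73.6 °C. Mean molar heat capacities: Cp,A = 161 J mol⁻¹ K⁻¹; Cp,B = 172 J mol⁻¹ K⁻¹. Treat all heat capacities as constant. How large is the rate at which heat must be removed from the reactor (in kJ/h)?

Q_out = 191000 kJ/h

Extent of reaction ξ = 0.587 × 227 = 133.25 mol/min
Reaction term: ξ·ΔH°_rxn = 133.25 × -14.5 = -1932.1 kJ/min
Sensible, feed 110→25 °C: -3106.5 kJ/min
Outlet flows (mol/min): A 93.751, B 133.25
Sensible, products 25→73.6 °C: 1847.4 kJ/min
Q = ΔH = -3191.2 kJ/min = -53.186 kW
Heat removed = 191470 kJ/h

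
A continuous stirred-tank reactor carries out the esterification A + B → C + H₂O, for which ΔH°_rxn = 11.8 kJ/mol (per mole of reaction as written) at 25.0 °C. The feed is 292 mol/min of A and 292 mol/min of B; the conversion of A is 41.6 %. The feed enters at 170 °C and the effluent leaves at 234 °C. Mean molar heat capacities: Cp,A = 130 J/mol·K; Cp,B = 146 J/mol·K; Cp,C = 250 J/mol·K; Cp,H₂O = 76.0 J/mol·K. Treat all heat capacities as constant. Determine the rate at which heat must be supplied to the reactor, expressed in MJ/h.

Extent of reaction ξ = 0.416 × 292 = 121.47 mol/min
Reaction term: ξ·ΔH°_rxn = 121.47 × 11.8 = 1433.4 kJ/min
Sensible, feed 170→25 °C: -11686 kJ/min
Outlet flows (mol/min): A 170.53, B 170.53, C 121.47, H₂O 121.47
Sensible, products 25→234 °C: 18113 kJ/min
Q = ΔH = 7860.6 kJ/min = 131.01 kW
Heat supplied = 471.64 MJ/h

Q_in = 472 MJ/h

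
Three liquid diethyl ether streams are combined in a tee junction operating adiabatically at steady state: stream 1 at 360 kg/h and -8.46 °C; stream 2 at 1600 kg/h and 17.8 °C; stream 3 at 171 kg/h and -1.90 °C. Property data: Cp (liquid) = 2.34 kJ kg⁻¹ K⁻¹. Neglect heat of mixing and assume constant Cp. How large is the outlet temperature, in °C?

T_out = 11.8 °C

Energy balance with Q = 0: Σ ṁᵢCp,ᵢ(T_out − Tᵢ) = 0
Σ ṁᵢCp,ᵢTᵢ = 360×2.34×-8.46 + 1600×2.34×17.8 + 171×2.34×-1.90 = 58756
Σ ṁᵢCp,ᵢ = 360×2.34 + 1600×2.34 + 171×2.34 = 4986.5
T_out = 58756 / 4986.5 = 11.783 °C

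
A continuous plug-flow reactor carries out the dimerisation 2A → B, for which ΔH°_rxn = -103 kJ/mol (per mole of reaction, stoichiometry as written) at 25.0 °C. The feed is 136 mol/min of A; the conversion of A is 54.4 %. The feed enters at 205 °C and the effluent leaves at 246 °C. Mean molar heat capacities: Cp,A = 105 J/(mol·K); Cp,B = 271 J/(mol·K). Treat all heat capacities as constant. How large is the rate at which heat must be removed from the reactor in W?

Q_out = 45400 W

Extent of reaction ξ = 0.544 × 136 / 2 = 36.992 mol/min
Reaction term: ξ·ΔH°_rxn = 36.992 × -103 = -3810.2 kJ/min
Sensible, feed 205→25 °C: -2570.4 kJ/min
Outlet flows (mol/min): A 62.016, B 36.992
Sensible, products 25→246 °C: 3654.6 kJ/min
Q = ΔH = -2726 kJ/min = -45.433 kW
Heat removed = 45433 W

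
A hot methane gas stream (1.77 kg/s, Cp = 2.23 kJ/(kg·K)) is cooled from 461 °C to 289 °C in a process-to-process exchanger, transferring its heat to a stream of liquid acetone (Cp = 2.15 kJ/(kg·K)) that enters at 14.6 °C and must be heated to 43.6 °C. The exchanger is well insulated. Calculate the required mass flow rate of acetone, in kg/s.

Heat released by hot stream: Q = 1.77 × 2.23 × (461 − 289) = 678.9 kJ/s
Energy balance on cold side (adiabatic exchanger): Q = ṁ_c·Cp_c·(T_c,out − T_c,in)
ṁ_c = 678.9 / [2.15 × (43.6 − 14.6)] = 10.889 kg/s

ṁ_c = 10.9 kg/s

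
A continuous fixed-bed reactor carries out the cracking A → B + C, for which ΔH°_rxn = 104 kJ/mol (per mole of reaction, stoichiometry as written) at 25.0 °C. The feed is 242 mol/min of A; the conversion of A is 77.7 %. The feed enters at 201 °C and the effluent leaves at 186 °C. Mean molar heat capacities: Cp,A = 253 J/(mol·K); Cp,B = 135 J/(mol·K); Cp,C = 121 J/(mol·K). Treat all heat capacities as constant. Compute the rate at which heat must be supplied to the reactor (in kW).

Q_in = 312 kW

Extent of reaction ξ = 0.777 × 242 = 188.03 mol/min
Reaction term: ξ·ΔH°_rxn = 188.03 × 104 = 19556 kJ/min
Sensible, feed 201→25 °C: -10776 kJ/min
Outlet flows (mol/min): A 53.966, B 188.03, C 188.03
Sensible, products 25→186 °C: 9948.2 kJ/min
Q = ΔH = 18728 kJ/min = 312.13 kW
Heat supplied = 312.13 kW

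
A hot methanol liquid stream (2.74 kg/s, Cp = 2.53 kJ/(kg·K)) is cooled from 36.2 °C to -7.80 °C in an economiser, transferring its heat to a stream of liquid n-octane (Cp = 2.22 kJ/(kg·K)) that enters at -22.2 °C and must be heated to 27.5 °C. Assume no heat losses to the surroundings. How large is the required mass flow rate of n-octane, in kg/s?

ṁ_c = 2.76 kg/s

Heat released by hot stream: Q = 2.74 × 2.53 × (36.2 − -7.80) = 305.02 kJ/s
Energy balance on cold side (adiabatic exchanger): Q = ṁ_c·Cp_c·(T_c,out − T_c,in)
ṁ_c = 305.02 / [2.22 × (27.5 − -22.2)] = 2.7645 kg/s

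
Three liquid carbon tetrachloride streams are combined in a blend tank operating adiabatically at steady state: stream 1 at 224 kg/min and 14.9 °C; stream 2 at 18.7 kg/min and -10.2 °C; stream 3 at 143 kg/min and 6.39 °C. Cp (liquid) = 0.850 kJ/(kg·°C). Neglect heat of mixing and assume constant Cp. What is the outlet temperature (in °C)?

T_out = 10.5 °C

Adiabatic, steady state ⇒ Σ ṁᵢCp,ᵢ(T_out − Tᵢ) = 0
T_out = Σ ṁᵢCp,ᵢTᵢ / Σ ṁᵢCp,ᵢ
      = 3451.5 / 327.85 = 10.528 °C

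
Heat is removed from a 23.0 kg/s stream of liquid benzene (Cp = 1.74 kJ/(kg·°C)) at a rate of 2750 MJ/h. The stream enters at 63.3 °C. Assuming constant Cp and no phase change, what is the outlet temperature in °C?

T_out = 44.2 °C

Q = 2750 MJ/h = 763.89 kJ/s
ΔT = Q/(ṁ·Cp) = 763.89/(23.0×1.74) = 19.088 K
T_out = 63.3 − 19.088 = 44.212 °C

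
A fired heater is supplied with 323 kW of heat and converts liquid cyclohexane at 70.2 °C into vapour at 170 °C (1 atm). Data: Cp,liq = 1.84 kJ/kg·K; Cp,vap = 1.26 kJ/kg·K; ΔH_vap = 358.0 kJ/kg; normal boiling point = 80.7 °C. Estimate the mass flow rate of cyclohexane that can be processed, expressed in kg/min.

Δh = 1.84×(80.7−70.2) + 358.0 + 1.26×(170−80.7) = 489.84 kJ/kg
Q = 323 kW = 323 kJ/s = 19380 kJ/min
ṁ = Q/Δh = 19380 / 489.84 = 39.564 kg/min

ṁ = 39.6 kg/min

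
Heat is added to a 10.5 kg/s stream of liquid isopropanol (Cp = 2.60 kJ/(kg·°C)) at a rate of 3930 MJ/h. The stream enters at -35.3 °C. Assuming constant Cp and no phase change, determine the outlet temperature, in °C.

Q = 3930 MJ/h = 1091.7 kJ/s
ΔT = Q/(ṁ·Cp) = 1091.7/(10.5×2.60) = 39.988 K
T_out = -35.3 + 39.988 = 4.6878 °C

T_out = 4.69 °C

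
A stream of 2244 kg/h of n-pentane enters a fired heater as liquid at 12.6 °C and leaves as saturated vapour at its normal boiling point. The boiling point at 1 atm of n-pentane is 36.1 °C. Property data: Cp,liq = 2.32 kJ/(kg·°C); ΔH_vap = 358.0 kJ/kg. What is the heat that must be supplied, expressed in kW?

Q = 257 kW

liquid 12.6→36.1 °C: 54.52 kJ/kg
vaporisation at 36.1 °C: 358 kJ/kg
Δh = 54.52 + 358 = 412.52 kJ/kg
Q = ṁ·Δh = 2244 kg/h × 412.52 kJ/kg = 925690 kJ/h
|Q| = 257.14 kW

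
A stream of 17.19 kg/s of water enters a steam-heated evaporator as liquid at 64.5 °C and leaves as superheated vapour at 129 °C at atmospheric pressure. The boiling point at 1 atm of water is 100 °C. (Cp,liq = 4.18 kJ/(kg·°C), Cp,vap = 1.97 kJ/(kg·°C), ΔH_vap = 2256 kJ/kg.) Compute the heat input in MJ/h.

liquid 64.5→100 °C: 148.39 kJ/kg
vaporisation at 100 °C: 2256 kJ/kg
vapour 100→129 °C: 57.13 kJ/kg
Δh = 148.39 + 2256 + 57.13 = 2461.5 kJ/kg
Q = ṁ·Δh = 17.19 kg/s × 2461.5 kJ/kg = 42314 kJ/s
|Q| = 42314 kW = 152330 MJ/h

Q = 152000 MJ/h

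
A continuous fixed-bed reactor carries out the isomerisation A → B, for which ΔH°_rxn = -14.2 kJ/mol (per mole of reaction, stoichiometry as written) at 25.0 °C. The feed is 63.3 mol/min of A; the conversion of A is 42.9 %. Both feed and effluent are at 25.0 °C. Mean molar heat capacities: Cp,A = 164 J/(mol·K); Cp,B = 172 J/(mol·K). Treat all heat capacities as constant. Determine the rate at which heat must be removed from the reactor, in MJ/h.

Extent of reaction ξ = 0.429 × 63.3 = 27.156 mol/min
Reaction term: ξ·ΔH°_rxn = 27.156 × -14.2 = -385.61 kJ/min
Q = ΔH = -385.61 kJ/min = -6.4268 kW
Heat removed = 23.137 MJ/h

Q_out = 23.1 MJ/h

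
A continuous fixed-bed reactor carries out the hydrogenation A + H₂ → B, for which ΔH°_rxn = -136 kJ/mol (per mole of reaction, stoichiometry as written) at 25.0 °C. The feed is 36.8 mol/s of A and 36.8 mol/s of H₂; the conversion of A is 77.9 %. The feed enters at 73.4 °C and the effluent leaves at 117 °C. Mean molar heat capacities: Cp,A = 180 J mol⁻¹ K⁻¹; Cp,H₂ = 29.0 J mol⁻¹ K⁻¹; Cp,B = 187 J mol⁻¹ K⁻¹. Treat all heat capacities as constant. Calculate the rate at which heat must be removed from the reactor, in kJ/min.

Q_out = 217000 kJ/min

Extent of reaction ξ = 0.779 × 36.8 = 28.667 mol/s
Reaction term: ξ·ΔH°_rxn = 28.667 × -136 = -3898.7 kJ/s
Sensible, feed 73.4→25 °C: -372.25 kJ/s
Outlet flows (mol/s): A 8.1328, H₂ 8.1328, B 28.667
Sensible, products 25→117 °C: 649.57 kJ/s
Q = ΔH = -3621.4 kJ/s = -3621.4 kW
Heat removed = 217290 kJ/min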